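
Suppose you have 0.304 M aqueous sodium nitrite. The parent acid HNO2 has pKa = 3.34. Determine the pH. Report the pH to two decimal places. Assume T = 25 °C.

pH = 8.41

NO2- is the conjugate base of the weak acid HNO2.
Ka = 10^(−3.34) = 4.57 × 10^-4
Kb = Kw/Ka = 1.0×10^-14 / 4.57 × 10^-4 = 2.19 × 10^-11
Let x = [OH-] at equilibrium. Kb = x²/(0.304 − x).
Assume x ≪ 0.304: x ≈ √(2.19 × 10^-11 × 0.304) = 2.58 × 10^-6 M
(x/C₀ = 0.00085% < 5%, so the approximation holds.)
pOH = 5.59, so pH = 14.00 − pOH = 8.41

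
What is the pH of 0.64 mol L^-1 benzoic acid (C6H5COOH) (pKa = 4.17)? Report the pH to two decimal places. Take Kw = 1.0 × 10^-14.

C6H5COOH ⇌ C6H5COO- + H+
Ka = 10^(−4.17) = 6.76 × 10^-5
Ka = [H+]²/(0.64 − [H+]) = 6.76 × 10^-5
Assume [H+] ≪ 0.64: [H+] ≈ √(6.76 × 10^-5 × 0.64) = 6.58 × 10^-3 M
pH = −log(6.58 × 10^-3) = 2.18

pH = 2.18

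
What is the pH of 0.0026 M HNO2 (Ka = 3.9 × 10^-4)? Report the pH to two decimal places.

pH = 3.08

HNO2 ⇌ NO2- + H+
Ka = x²/(0.0026 − x) = 3.9 × 10^-4
x is not negligible relative to C₀; solve x² + 0.00039·x − 1.01e-06 = 0.
x = (−Ka + √(Ka² + 4·Ka·C₀))/2 = 8.31 × 10^-4 M
pH = −log[H+] = −log(8.31 × 10^-4) = 3.08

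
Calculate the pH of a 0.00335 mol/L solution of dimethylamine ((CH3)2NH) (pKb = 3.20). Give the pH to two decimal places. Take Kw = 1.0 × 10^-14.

(CH3)2NH + H2O ⇌ (CH3)2NH2+ + OH-
Kb = 10^(−3.20) = 6.31 × 10^-4
From the ICE table, Kb = x²/(0.00335 − x) = 6.31 × 10^-4.
x is not negligible relative to C₀; solve x² + 0.000631·x − 2.11e-06 = 0.
x = [−0.000631 + √(0.000631² + 8.46e-06)]/2 = 1.17 × 10^-3 M
pOH = 2.93, so pH = 14.00 − pOH = 11.07

pH = 11.07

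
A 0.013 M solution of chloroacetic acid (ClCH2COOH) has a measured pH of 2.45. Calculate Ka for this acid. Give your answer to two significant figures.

Ka = 1.3 × 10^-3

[H+] = 10^(-2.45) = 3.55 × 10^-3 M
At equilibrium [HA] = 0.013 − 3.55 × 10^-3 = 9.45 × 10^-3 M
Ka = [H+][A-]/[HA] = (3.55 × 10^-3)² / 9.45 × 10^-3 = 1.3 × 10^-3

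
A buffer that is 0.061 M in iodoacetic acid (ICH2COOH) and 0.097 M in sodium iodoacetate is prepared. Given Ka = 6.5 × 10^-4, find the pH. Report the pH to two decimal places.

pH = 3.39

pKa = −log(6.5 × 10^-4) = 3.187
Henderson–Hasselbalch: pH = pKa + log([ICH2COO-]/[ICH2COOH]) = 3.187 + log(0.097/0.061)
pH = 3.187 + (+0.201) = 3.39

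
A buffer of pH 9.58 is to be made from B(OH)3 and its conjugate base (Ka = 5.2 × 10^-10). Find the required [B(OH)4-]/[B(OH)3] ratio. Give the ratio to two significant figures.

ratio = 2.0

pKa = -log(5.2 × 10^-10) = 9.284
pH = pKa + log(r) ⇒ log(r) = 9.58 − 9.284 = +0.296
r = [B(OH)4-]/[B(OH)3] = 10^(+0.296) = 1.98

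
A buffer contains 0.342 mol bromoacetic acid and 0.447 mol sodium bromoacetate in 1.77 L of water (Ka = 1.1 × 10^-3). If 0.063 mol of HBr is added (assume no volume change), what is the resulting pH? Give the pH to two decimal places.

pH = 2.94

After neutralization: n(BrCH2COOH) = 0.405 mol, n(BrCH2COO-) = 0.384 mol.
pKa = −log(1.1 × 10^-3) = 2.959
pH = pKa + log(n_BrCH2COO-/n_BrCH2COOH) = 2.959 + log(0.384/0.405) = 2.959 + (-0.023)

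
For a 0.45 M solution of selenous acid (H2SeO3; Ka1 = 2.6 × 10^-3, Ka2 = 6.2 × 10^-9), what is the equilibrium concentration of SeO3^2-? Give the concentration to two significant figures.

6.2 × 10^-9 M

First ionization gives [H+] ≈ [HSeO3-] = 3.29 × 10^-2 M.
Second step: Ka2 = [H+][SeO3^2-]/[HSeO3-] ≈ [SeO3^2-] (since [H+] ≈ [HSeO3-]).
So [SeO3^2-] ≈ Ka2.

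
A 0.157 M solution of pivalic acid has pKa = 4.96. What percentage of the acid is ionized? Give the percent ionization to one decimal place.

0.8%

(CH3)3CCOOH ⇌ (CH3)3CCOO- + H+; let x = [H+] at equilibrium.
Ka = 10^(−4.96) = 1.10 × 10^-5
x ≈ √(Ka·C₀) = √(1.10 × 10^-5 × 0.157) = 1.31 × 10^-3 M
Fraction ionized = 1.31 × 10^-3 / 0.157 = 0.0083 → 0.8%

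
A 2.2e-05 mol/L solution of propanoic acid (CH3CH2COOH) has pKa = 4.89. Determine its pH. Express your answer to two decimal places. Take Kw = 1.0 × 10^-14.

CH3CH2COOH ⇌ CH3CH2COO- + H+
Ka = 10^(−4.89) = 1.29 × 10^-5
Ka = [H+]²/(2.2e-05 − [H+]) = 1.29 × 10^-5
[H+] is not negligible relative to C₀; solve [H+]² + 1.29e-05·[H+] − 2.84e-10 = 0.
[H+] = (−Ka + √(Ka² + 4·Ka·C₀))/2 = 1.16 × 10^-5 M
pH = −log(1.16 × 10^-5) = 4.94

pH = 4.94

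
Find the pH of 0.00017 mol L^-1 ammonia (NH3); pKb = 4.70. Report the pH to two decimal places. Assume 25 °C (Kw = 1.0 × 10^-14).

NH3 + H2O ⇌ NH4+ + OH-
Kb = 10^(−4.70) = 2.00 × 10^-5
From the ICE table, Kb = [OH-]²/(0.00017 − [OH-]) = 2.00 × 10^-5.
[OH-] is not negligible relative to C₀; solve [OH-]² + 2e-05·[OH-] − 3.4e-09 = 0.
[OH-] = (−Kb + √(Kb² + 4·Kb·C₀))/2 = 4.92 × 10^-5 M
pOH = 4.31, so pH = 14.00 − pOH = 9.69

pH = 9.69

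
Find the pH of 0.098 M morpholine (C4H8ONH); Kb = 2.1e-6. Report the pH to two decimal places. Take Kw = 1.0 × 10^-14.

C4H8ONH + H2O ⇌ C4H8ONH2+ + OH-
From the ICE table, Kb = x²/(0.098 − x) = 2.1 × 10^-6.
Neglecting x in the denominator: x = √(2.1 × 10^-6 × 0.098) = 4.54 × 10^-4 M
pOH = −log(4.54 × 10^-4) = 3.34; pH = 14.00 − 3.34 = 10.66

pH = 10.66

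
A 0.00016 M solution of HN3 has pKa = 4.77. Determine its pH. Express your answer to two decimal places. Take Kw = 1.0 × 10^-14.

HN3 ⇌ N3- + H+
Ka = 10^(−4.77) = 1.70 × 10^-5
From the ICE table, Ka = [H+]²/(0.00016 − [H+]) = 1.70 × 10^-5.
Here C₀/Ka ≈ 9.41, so the small-[H+] approximation fails. Use the quadratic:
[H+] = [−1.7e-05 + √(1.7e-05² + 1.09e-08)]/2 = 4.43 × 10^-5 M
pH = −log(4.43 × 10^-5) = 4.35

pH = 4.35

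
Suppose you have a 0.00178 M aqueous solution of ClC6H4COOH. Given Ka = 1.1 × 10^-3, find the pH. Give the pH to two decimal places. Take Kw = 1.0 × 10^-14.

pH = 3.02

ClC6H4COOH ⇌ ClC6H4COO- + H+
Ka = [H+]²/(0.00178 − [H+]) = 1.1 × 10^-3
[H+] is not negligible relative to C₀; solve [H+]² + 0.0011·[H+] − 1.96e-06 = 0.
[H+] = [−0.0011 + √(0.0011² + 7.83e-06)]/2 = 9.53 × 10^-4 M
pH = −log(9.53 × 10^-4) = 3.02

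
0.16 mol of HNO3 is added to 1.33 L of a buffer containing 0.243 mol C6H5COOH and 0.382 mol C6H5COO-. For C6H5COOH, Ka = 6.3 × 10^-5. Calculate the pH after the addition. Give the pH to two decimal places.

After neutralization: n(C6H5COOH) = 0.403 mol, n(C6H5COO-) = 0.222 mol.
pKa = −log(6.3 × 10^-5) = 4.201
pH = pKa + log([A⁻]/[HA]) = 4.201 + log(0.222/0.403) = 4.201 -0.259

pH = 3.94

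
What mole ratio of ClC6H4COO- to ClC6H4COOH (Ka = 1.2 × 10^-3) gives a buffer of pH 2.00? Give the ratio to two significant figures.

ratio = 0.12

pKa = -log(1.2 × 10^-3) = 2.921
pH = pKa + log(r) ⇒ log(r) = 2.00 − 2.921 = -0.921
r = [ClC6H4COO-]/[ClC6H4COOH] = 10^(-0.921) = 0.12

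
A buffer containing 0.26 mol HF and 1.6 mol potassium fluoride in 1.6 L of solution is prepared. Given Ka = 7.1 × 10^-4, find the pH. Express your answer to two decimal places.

pKa = −log(7.1 × 10^-4) = 3.149
Henderson–Hasselbalch: pH = pKa + log([F-]/[HF]) = 3.149 + log(1.6/0.26)
pH = 3.149 + (+0.789) = 3.94

pH = 3.94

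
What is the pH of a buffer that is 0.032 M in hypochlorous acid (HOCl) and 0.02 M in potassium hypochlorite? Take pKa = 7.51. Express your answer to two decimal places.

Henderson–Hasselbalch: pH = pKa + log([OCl-]/[HOCl]) = 7.51 + log(0.02/0.032)
pH = 7.51 + (-0.204) = 7.31

pH = 7.31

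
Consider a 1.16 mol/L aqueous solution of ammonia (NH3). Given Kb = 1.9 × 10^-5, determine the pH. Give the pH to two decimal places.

pH = 11.67

NH3 + H2O ⇌ NH4+ + OH-
Let x = [OH-] at equilibrium. Kb = x²/(1.16 − x).
Since Kb ≪ C₀, x ≈ √(Kb·C₀) = 4.69 × 10^-3 M.
pOH = 2.33, so pH = 14.00 − pOH = 11.67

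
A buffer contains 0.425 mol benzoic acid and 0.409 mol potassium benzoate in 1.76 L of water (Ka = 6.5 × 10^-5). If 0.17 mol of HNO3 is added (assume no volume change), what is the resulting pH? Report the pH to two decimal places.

Added H+ converts C6H5COO- to C6H5COOH: C6H5COOH → 0.595 mol, C6H5COO- → 0.239 mol.
pKa = −log(6.5 × 10^-5) = 4.187
Henderson–Hasselbalch with mole ratio 0.239/0.595: pH = 4.187 + (-0.396)

pH = 3.79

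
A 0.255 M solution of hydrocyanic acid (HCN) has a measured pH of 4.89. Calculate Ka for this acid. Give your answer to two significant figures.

Ka = 6.5 × 10^-10

[H+] = 10^(-4.89) = 1.29 × 10^-5 M
At equilibrium [HA] = 0.255 − 1.29 × 10^-5 = 2.55 × 10^-1 M
Ka = [H+][A-]/[HA] = (1.29 × 10^-5)² / 2.55 × 10^-1 = 6.5 × 10^-10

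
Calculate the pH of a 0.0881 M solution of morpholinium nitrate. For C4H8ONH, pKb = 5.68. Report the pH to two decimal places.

pH = 4.69

C4H8ONH2+ is the conjugate acid of the weak base C4H8ONH.
Kb = 10^(−5.68) = 2.09 × 10^-6
Ka = Kw/Kb = 1.0×10^-14 / 2.09 × 10^-6 = 4.78 × 10^-9
From the ICE table, Ka = [H+]²/(0.0881 − [H+]) = 4.78 × 10^-9.
Since Ka ≪ C₀, [H+] ≈ √(Ka·C₀) = 2.05 × 10^-5 M.
Check: 0.023% ionized — well under 5%, approximation valid.
pH = −log[H+] = −log(2.05 × 10^-5) = 4.69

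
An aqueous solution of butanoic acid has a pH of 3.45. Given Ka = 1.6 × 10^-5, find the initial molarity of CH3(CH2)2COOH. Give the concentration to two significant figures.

[H+] = 10^(-3.45) = 3.55 × 10^-4 M = x
Ka = x²/(C₀ − x) ⇒ C₀ = x + x²/Ka
C₀ = 3.55 × 10^-4 + (3.55 × 10^-4)²/(1.6 × 10^-5) = 8.23 × 10^-3 M

C₀ = 8.2 × 10^-3 M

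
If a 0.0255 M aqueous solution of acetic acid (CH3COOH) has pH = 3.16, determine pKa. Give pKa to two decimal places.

[H+] = 10^(-3.16) = 6.92 × 10^-4 M
At equilibrium [HA] = 0.0255 − 6.92 × 10^-4 = 2.48 × 10^-2 M
Ka = [H+][A-]/[HA] = (6.92 × 10^-4)² / 2.48 × 10^-2 = 1.93 × 10^-5
pKa = -log(1.93 × 10^-5) = 4.71

pKa = 4.71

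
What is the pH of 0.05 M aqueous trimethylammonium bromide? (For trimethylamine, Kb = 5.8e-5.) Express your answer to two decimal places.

pH = 5.53

(CH3)3NH+ is the conjugate acid of the weak base (CH3)3N.
Ka = Kw/Kb = 1.0×10^-14 / 5.8 × 10^-5 = 1.72 × 10^-10
From the ICE table, Ka = [H+]²/(0.05 − [H+]) = 1.72 × 10^-10.
Neglecting [H+] in the denominator: [H+] = √(1.72 × 10^-10 × 0.05) = 2.93 × 10^-6 M
pH = −log(2.93 × 10^-6) = 5.53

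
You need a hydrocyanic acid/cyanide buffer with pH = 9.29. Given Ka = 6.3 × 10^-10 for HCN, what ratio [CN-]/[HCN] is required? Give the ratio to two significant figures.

ratio = 1.2

pKa = -log(6.3 × 10^-10) = 9.201
pH = pKa + log(r) ⇒ log(r) = 9.29 − 9.201 = +0.089
r = [CN-]/[HCN] = 10^(+0.089) = 1.23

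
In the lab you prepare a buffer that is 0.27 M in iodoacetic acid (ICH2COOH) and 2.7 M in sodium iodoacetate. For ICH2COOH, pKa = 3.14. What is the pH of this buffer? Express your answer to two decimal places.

pH = 4.14

Henderson–Hasselbalch: pH = pKa + log([ICH2COO-]/[ICH2COOH]) = 3.14 + log(2.7/0.27)
pH = 3.14 + (+1.000) = 4.14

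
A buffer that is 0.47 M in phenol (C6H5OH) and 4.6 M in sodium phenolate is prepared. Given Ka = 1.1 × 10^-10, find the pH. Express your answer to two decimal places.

pKa = −log(1.1 × 10^-10) = 9.959
Henderson–Hasselbalch: pH = pKa + log([C6H5O-]/[C6H5OH]) = 9.959 + log(4.6/0.47)
pH = 9.959 + (+0.991) = 10.95

pH = 10.95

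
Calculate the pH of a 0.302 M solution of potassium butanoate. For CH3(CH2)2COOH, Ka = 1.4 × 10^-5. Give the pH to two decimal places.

CH3(CH2)2COO- is the conjugate base of the weak acid CH3(CH2)2COOH.
Kb = Kw/Ka = 1.0×10^-14 / 1.4 × 10^-5 = 7.14 × 10^-10
From the ICE table, Kb = [OH-]²/(0.302 − [OH-]) = 7.14 × 10^-10.
Since Kb ≪ C₀, [OH-] ≈ √(Kb·C₀) = 1.47 × 10^-5 M.
([OH-]/C₀ = 0.0049% < 5%, so the approximation holds.)
pOH = 4.83, so pH = 14.00 − pOH = 9.17

pH = 9.17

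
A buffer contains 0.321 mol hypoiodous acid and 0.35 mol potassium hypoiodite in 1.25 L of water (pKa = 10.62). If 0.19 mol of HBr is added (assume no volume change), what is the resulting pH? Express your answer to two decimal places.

pH = 10.12

Added H+ converts OI- to HOI: HOI → 0.511 mol, OI- → 0.16 mol.
Henderson–Hasselbalch with mole ratio 0.16/0.511: pH = 10.62 + (-0.504)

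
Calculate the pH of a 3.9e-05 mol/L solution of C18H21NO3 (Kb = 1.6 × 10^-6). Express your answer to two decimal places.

pH = 8.85

C18H21NO3 + H2O ⇌ C18H22NO3+ + OH-
From the ICE table, Kb = [OH-]²/(3.9e-05 − [OH-]) = 1.6 × 10^-6.
[OH-] is not negligible relative to C₀; solve [OH-]² + 1.6e-06·[OH-] − 6.24e-11 = 0.
[OH-] = (−Kb + √(Kb² + 4·Kb·C₀))/2 = 7.14 × 10^-6 M
pOH = 5.15, so pH = 14.00 − pOH = 8.85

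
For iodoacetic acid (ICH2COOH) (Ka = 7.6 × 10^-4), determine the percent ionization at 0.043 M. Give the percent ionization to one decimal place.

12.4%

ICH2COOH ⇌ ICH2COO- + H+; let x = [H+] at equilibrium.
Solve x² + 0.00076x − 3.27e-05 = 0 → x = 5.35 × 10^-3 M
% ionization = x/C₀ × 100% = 5.35 × 10^-3/0.043 × 100% = 12.4%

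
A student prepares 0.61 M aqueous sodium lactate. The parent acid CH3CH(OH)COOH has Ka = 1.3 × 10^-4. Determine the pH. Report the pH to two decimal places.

pH = 8.84

CH3CH(OH)COO- is the conjugate base of the weak acid CH3CH(OH)COOH.
Kb = Kw/Ka = 1.0×10^-14 / 1.3 × 10^-4 = 7.69 × 10^-11
Kb = x²/(0.61 − x) = 7.69 × 10^-11
Neglecting x in the denominator: x = √(7.69 × 10^-11 × 0.61) = 6.85 × 10^-6 M
pOH = 5.16, so pH = 14.00 − pOH = 8.84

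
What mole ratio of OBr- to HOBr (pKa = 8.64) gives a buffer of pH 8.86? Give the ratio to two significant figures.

pH = pKa + log(r) ⇒ log(r) = 8.86 − 8.64 = +0.22
r = [OBr-]/[HOBr] = 10^(+0.22) = 1.66

ratio = 1.7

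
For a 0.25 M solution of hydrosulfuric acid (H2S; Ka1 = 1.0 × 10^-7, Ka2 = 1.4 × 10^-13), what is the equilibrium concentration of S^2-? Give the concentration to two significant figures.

1.4 × 10^-13 M

First ionization gives [H+] ≈ [HS-] = 1.58 × 10^-4 M.
Second step: Ka2 = [H+][S^2-]/[HS-] ≈ [S^2-] (since [H+] ≈ [HS-]).
So [S^2-] ≈ Ka2.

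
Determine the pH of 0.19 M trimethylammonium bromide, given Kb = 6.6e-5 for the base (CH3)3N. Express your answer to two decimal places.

pH = 5.27

(CH3)3NH+ is the conjugate acid of the weak base (CH3)3N.
Ka = Kw/Kb = 1.0×10^-14 / 6.6 × 10^-5 = 1.52 × 10^-10
Let x = [H+] at equilibrium. Ka = x²/(0.19 − x).
Assume x ≪ 0.19: x ≈ √(1.52 × 10^-10 × 0.19) = 5.37 × 10^-6 M
pH = −log(5.37 × 10^-6) = 5.27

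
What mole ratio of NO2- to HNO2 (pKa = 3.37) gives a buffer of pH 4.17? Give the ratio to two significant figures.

pH = pKa + log(r) ⇒ log(r) = 4.17 − 3.37 = +0.80
r = [NO2-]/[HNO2] = 10^(+0.80) = 6.31

ratio = 6.3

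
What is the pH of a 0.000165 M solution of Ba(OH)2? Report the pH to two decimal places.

Ba(OH)2 is a strong base (each formula unit releases 2 OH-); [OH-] = 0.00033 M.
pOH = -log(0.00033) = 3.48
pH = 14.00 - 3.48 = 10.52

pH = 10.52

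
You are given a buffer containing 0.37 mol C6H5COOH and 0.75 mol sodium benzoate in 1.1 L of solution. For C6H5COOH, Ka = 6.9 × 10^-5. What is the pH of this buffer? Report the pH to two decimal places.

pH = 4.47

pKa = −log(6.9 × 10^-5) = 4.161
pH = pKa + log([A⁻]/[HA]) = 4.161 + log(0.75/0.37)
pH = 4.161 + (+0.307) = 4.47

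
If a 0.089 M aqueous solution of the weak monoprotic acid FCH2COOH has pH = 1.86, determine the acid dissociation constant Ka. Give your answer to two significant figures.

[H+] = 10^(-1.86) = 1.38 × 10^-2 M
At equilibrium [HA] = 0.089 − 1.38 × 10^-2 = 7.52 × 10^-2 M
Ka = [H+][A-]/[HA] = (1.38 × 10^-2)² / 7.52 × 10^-2 = 2.5 × 10^-3

Ka = 2.5 × 10^-3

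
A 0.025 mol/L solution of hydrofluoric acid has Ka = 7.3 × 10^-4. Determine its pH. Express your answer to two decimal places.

pH = 2.41

HF ⇌ F- + H+
Let x = [H+] at equilibrium. Ka = x²/(0.025 − x).
Here C₀/Ka ≈ 34.2, so the small-x approximation fails. Use the quadratic:
x = [−0.00073 + √(0.00073² + 7.3e-05)]/2 = 3.92 × 10^-3 M
pH = −log(3.92 × 10^-3) = 2.41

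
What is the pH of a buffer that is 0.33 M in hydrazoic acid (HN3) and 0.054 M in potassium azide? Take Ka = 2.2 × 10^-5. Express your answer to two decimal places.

pH = 3.87

pKa = −log(2.2 × 10^-5) = 4.658
Henderson–Hasselbalch: pH = pKa + log([N3-]/[HN3]) = 4.658 + log(0.054/0.33)
pH = 4.658 + (-0.786) = 3.87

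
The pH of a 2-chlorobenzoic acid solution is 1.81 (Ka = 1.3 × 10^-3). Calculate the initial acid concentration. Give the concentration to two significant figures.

[H+] = 10^(-1.81) = 1.55 × 10^-2 M = x
Ka = x²/(C₀ − x) ⇒ C₀ = x + x²/Ka
C₀ = 1.55 × 10^-2 + (1.55 × 10^-2)²/(1.3 × 10^-3) = 2.00 × 10^-1 M

C₀ = 2.0 × 10^-1 M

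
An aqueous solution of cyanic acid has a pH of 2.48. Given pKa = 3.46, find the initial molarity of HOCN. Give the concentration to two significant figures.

[H+] = 10^(-2.48) = 3.31 × 10^-3 M = x
Ka = 10^(−3.46) = 3.47 × 10^-4
Ka = x²/(C₀ − x) ⇒ C₀ = x + x²/Ka
C₀ = 3.31 × 10^-3 + (3.31 × 10^-3)²/(3.47 × 10^-4) = 3.49 × 10^-2 M

C₀ = 3.5 × 10^-2 M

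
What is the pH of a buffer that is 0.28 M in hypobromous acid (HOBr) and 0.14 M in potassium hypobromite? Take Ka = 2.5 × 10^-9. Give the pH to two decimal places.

pH = 8.30

pKa = −log(2.5 × 10^-9) = 8.602
pH = pKa + log([A⁻]/[HA]) = 8.602 + log(0.14/0.28)
pH = 8.602 + (-0.301) = 8.30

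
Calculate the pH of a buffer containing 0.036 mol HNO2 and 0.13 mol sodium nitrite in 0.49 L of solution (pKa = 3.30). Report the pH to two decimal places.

pH = 3.86

Using pH = pKa + log([base]/[acid]) with [base]/[acid] = 0.13/0.036:
pH = 3.30 + (+0.558) = 3.86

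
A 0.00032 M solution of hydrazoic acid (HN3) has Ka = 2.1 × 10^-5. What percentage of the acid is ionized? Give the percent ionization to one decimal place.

22.5%

HN3 ⇌ N3- + H+; let x = [H+] at equilibrium.
Solve x² + 2.1e-05x − 6.72e-09 = 0 → x = 7.21 × 10^-5 M
Fraction ionized = 7.21 × 10^-5 / 0.00032 = 0.2253 → 22.5%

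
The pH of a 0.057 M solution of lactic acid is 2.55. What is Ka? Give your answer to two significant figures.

Ka = 1.5 × 10^-4

[H+] = 10^(-2.55) = 2.82 × 10^-3 M
At equilibrium [HA] = 0.057 − 2.82 × 10^-3 = 5.42 × 10^-2 M
Ka = [H+][A-]/[HA] = (2.82 × 10^-3)² / 5.42 × 10^-2 = 1.5 × 10^-4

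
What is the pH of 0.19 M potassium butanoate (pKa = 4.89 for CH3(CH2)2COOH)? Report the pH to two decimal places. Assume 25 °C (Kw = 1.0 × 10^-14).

pH = 9.08

CH3(CH2)2COO- is the conjugate base of the weak acid CH3(CH2)2COOH.
Ka = 10^(−4.89) = 1.29 × 10^-5
Kb = Kw/Ka = 1.0×10^-14 / 1.29 × 10^-5 = 7.75 × 10^-10
Kb = [OH-]²/(0.19 − [OH-]) = 7.75 × 10^-10
Since Kb ≪ C₀, [OH-] ≈ √(Kb·C₀) = 1.21 × 10^-5 M.
Check: 0.0064% ionized — well under 5%, approximation valid.
pOH = 4.92, so pH = 14.00 − pOH = 9.08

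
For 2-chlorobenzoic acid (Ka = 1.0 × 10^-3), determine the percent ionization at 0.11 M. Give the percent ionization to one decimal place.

9.1%

ClC6H4COOH ⇌ ClC6H4COO- + H+; let x = [H+] at equilibrium.
Solve x² + 0.001x − 0.00011 = 0 → x = 1.00 × 10^-2 M
% ionization = x/C₀ × 100% = 1.00 × 10^-2/0.11 × 100% = 9.1%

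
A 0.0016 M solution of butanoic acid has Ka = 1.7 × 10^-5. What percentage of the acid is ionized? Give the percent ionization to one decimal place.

9.8%

CH3(CH2)2COOH ⇌ CH3(CH2)2COO- + H+; let x = [H+] at equilibrium.
Ka = x²/(C₀ − x); solving the quadratic gives x = 1.57 × 10^-4 M.
Fraction ionized = 1.57 × 10^-4 / 0.0016 = 0.0981 → 9.8%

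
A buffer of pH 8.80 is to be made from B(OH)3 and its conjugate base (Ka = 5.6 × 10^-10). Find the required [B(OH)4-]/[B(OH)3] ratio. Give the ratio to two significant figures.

pKa = -log(5.6 × 10^-10) = 9.252
pH = pKa + log(r) ⇒ log(r) = 8.80 − 9.252 = -0.452
r = [B(OH)4-]/[B(OH)3] = 10^(-0.452) = 0.353

ratio = 0.35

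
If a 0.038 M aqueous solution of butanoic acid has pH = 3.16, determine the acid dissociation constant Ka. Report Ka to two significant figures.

[H+] = 10^(-3.16) = 6.92 × 10^-4 M
At equilibrium [HA] = 0.038 − 6.92 × 10^-4 = 3.73 × 10^-2 M
Ka = [H+][A-]/[HA] = (6.92 × 10^-4)² / 3.73 × 10^-2 = 1.3 × 10^-5

Ka = 1.3 × 10^-5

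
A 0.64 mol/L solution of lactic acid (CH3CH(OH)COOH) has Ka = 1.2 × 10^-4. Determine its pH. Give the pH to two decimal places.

pH = 2.06

CH3CH(OH)COOH ⇌ CH3CH(OH)COO- + H+
From the ICE table, Ka = [H+]²/(0.64 − [H+]) = 1.2 × 10^-4.
Neglecting [H+] in the denominator: [H+] = √(1.2 × 10^-4 × 0.64) = 8.76 × 10^-3 M
pH = −log(8.76 × 10^-3) = 2.06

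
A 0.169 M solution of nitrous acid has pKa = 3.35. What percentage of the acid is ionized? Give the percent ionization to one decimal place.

5.0%

HNO2 ⇌ NO2- + H+; let x = [H+] at equilibrium.
Ka = 10^(−3.35) = 4.47 × 10^-4
Solve x² + 0.000447x − 7.55e-05 = 0 → x = 8.47 × 10^-3 M
% ionization = x/C₀ × 100% = 8.47 × 10^-3/0.169 × 100% = 5.0%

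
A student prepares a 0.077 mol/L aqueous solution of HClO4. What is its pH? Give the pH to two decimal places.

HClO4 is a strong acid and dissociates completely, so [H+] = 0.077 M.
pH = -log(0.077) = 1.11

pH = 1.11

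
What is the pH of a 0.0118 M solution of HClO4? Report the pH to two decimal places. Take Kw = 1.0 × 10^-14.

HClO4 is a strong acid and dissociates completely, so [H+] = 0.0118 M.
pH = -log(0.0118) = 1.93

pH = 1.93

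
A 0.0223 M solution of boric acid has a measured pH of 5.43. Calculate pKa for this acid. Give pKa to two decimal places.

[H+] = 10^(-5.43) = 3.72 × 10^-6 M
At equilibrium [HA] = 0.0223 − 3.72 × 10^-6 = 2.23 × 10^-2 M
Ka = [H+][A-]/[HA] = (3.72 × 10^-6)² / 2.23 × 10^-2 = 6.21 × 10^-10
pKa = -log(6.21 × 10^-10) = 9.21

pKa = 9.21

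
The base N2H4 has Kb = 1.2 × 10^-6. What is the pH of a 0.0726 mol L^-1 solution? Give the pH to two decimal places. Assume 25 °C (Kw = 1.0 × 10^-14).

N2H4 + H2O ⇌ N2H5+ + OH-
Kb = x²/(0.0726 − x) = 1.2 × 10^-6
Since Kb ≪ C₀, x ≈ √(Kb·C₀) = 2.95 × 10^-4 M.
Check: 0.41% ionized — well under 5%, approximation valid.
pOH = −log(2.95 × 10^-4) = 3.53; pH = 14.00 − 3.53 = 10.47

pH = 10.47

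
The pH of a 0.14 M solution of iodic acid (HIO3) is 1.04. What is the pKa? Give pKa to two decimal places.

pKa = 0.77

[H+] = 10^(-1.04) = 9.12 × 10^-2 M
At equilibrium [HA] = 0.14 − 9.12 × 10^-2 = 4.88 × 10^-2 M
Ka = [H+][A-]/[HA] = (9.12 × 10^-2)² / 4.88 × 10^-2 = 1.70 × 10^-1
pKa = -log(1.70 × 10^-1) = 0.77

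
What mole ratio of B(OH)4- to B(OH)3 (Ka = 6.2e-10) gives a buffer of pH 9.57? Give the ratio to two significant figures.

ratio = 2.3

pKa = -log(6.2 × 10^-10) = 9.208
pH = pKa + log(r) ⇒ log(r) = 9.57 − 9.208 = +0.362
r = [B(OH)4-]/[B(OH)3] = 10^(+0.362) = 2.3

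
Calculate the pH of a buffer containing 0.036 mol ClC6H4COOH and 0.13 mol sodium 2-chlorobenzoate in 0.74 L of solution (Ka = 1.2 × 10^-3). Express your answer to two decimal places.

pH = 3.48

pKa = −log(1.2 × 10^-3) = 2.921
pH = pKa + log([A⁻]/[HA]) = 2.921 + log(0.13/0.036)
pH = 2.921 + (+0.558) = 3.48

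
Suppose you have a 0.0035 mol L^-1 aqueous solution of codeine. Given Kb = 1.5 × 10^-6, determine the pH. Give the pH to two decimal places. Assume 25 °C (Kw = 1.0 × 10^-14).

C18H21NO3 + H2O ⇌ C18H22NO3+ + OH-
Kb = x²/(0.0035 − x) = 1.5 × 10^-6
Since Kb ≪ C₀, x ≈ √(Kb·C₀) = 7.25 × 10^-5 M.
pOH = 4.14, so pH = 14.00 − pOH = 9.86

pH = 9.86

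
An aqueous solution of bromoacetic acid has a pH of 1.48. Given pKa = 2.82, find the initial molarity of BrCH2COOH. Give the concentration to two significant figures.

C₀ = 7.6 × 10^-1 M

[H+] = 10^(-1.48) = 3.31 × 10^-2 M = x
Ka = 10^(−2.82) = 1.51 × 10^-3
Ka = x²/(C₀ − x) ⇒ C₀ = x + x²/Ka
C₀ = 3.31 × 10^-2 + (3.31 × 10^-2)²/(1.51 × 10^-3) = 7.59 × 10^-1 M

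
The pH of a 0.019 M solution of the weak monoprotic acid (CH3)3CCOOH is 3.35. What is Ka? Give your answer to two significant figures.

[H+] = 10^(-3.35) = 4.47 × 10^-4 M
At equilibrium [HA] = 0.019 − 4.47 × 10^-4 = 1.86 × 10^-2 M
Ka = [H+][A-]/[HA] = (4.47 × 10^-4)² / 1.86 × 10^-2 = 1.1 × 10^-5

Ka = 1.1 × 10^-5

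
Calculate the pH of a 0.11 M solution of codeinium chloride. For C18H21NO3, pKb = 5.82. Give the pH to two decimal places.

C18H22NO3+ is the conjugate acid of the weak base C18H21NO3.
Kb = 10^(−5.82) = 1.51 × 10^-6
Ka = Kw/Kb = 1.0×10^-14 / 1.51 × 10^-6 = 6.62 × 10^-9
From the ICE table, Ka = x²/(0.11 − x) = 6.62 × 10^-9.
Assume x ≪ 0.11: x ≈ √(6.62 × 10^-9 × 0.11) = 2.70 × 10^-5 M
(x/C₀ = 0.025% < 5%, so the approximation holds.)
pH = −log(2.70 × 10^-5) = 4.57

pH = 4.57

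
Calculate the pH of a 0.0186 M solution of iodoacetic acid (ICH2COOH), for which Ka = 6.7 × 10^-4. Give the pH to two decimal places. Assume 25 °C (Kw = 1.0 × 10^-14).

pH = 2.49

ICH2COOH ⇌ ICH2COO- + H+
Let x = [H+] at equilibrium. Ka = x²/(0.0186 − x).
x is not negligible relative to C₀; solve x² + 0.00067·x − 1.25e-05 = 0.
x = [−0.00067 + √(0.00067² + 4.98e-05)]/2 = 3.21 × 10^-3 M
pH = −log[H+] = −log(3.21 × 10^-3) = 2.49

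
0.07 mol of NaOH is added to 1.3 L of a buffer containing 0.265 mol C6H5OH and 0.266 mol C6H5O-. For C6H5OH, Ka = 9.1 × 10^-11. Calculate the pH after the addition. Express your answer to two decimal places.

pH = 10.28

OH- converts C6H5OH to C6H5O-: C6H5OH → 0.195 mol, C6H5O- → 0.336 mol.
pKa = −log(9.1 × 10^-11) = 10.041
Henderson–Hasselbalch with mole ratio 0.336/0.195: pH = 10.041 + (+0.236)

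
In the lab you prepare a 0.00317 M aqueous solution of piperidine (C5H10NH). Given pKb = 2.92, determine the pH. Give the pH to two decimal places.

pH = 11.16

C5H10NH + H2O ⇌ C5H10NH2+ + OH-
Kb = 10^(−2.92) = 1.20 × 10^-3
From the ICE table, Kb = x²/(0.00317 − x) = 1.20 × 10^-3.
x is not negligible relative to C₀; solve x² + 0.0012·x − 3.8e-06 = 0.
x = (−Kb + √(Kb² + 4·Kb·C₀))/2 = 1.44 × 10^-3 M
pOH = 2.84, so pH = 14.00 − pOH = 11.16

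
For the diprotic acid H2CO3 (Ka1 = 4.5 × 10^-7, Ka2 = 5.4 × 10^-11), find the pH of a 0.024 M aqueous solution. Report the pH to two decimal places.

Ka1 ≫ Ka2, so treat the first dissociation as the only significant source of H+.
Ka1 = x²/(0.024 − x) = 4.5 × 10^-7
x ≈ √(4.5 × 10^-7 × 0.024) = 1.04 × 10^-4 M
pH = −log(1.04 × 10^-4) = 3.98

pH = 3.98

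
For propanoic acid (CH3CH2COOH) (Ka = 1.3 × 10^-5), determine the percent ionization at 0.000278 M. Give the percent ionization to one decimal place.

CH3CH2COOH ⇌ CH3CH2COO- + H+; let x = [H+] at equilibrium.
Ka = x²/(C₀ − x); solving the quadratic gives x = 5.40 × 10^-5 M.
Fraction ionized = 5.40 × 10^-5 / 0.000278 = 0.1942 → 19.4%

19.4%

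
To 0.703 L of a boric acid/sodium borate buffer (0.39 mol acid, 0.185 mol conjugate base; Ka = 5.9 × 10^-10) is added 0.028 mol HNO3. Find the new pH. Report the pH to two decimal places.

pH = 8.80

Added H+ converts B(OH)4- to B(OH)3: B(OH)3 → 0.418 mol, B(OH)4- → 0.157 mol.
pKa = −log(5.9 × 10^-10) = 9.229
pH = pKa + log(n_B(OH)4-/n_B(OH)3) = 9.229 + log(0.157/0.418) = 9.229 + (-0.425)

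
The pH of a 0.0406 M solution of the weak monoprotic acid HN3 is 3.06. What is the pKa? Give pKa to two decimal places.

pKa = 4.72

[H+] = 10^(-3.06) = 8.71 × 10^-4 M
At equilibrium [HA] = 0.0406 − 8.71 × 10^-4 = 3.97 × 10^-2 M
Ka = [H+][A-]/[HA] = (8.71 × 10^-4)² / 3.97 × 10^-2 = 1.91 × 10^-5
pKa = -log(1.91 × 10^-5) = 4.72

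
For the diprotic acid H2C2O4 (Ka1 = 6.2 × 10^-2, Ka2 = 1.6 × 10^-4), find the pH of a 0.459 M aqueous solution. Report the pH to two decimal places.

Ka1 ≫ Ka2, so treat the first dissociation as the only significant source of H+.
Ka1 = x²/(0.459 − x) = 6.2 × 10^-2
Solving the quadratic: x = (−Ka1 + √(Ka1² + 4·Ka1·C₀))/2 = 1.41 × 10^-1 M
pH = −log(1.41 × 10^-1) = 0.85

pH = 0.85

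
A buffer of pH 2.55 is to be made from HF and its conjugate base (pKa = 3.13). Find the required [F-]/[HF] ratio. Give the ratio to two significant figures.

pH = pKa + log(r) ⇒ log(r) = 2.55 − 3.13 = -0.58
r = [F-]/[HF] = 10^(-0.58) = 0.263

ratio = 0.26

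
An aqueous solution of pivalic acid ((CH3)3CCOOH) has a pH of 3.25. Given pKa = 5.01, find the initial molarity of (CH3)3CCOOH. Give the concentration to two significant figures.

[H+] = 10^(-3.25) = 5.62 × 10^-4 M = x
Ka = 10^(−5.01) = 9.77 × 10^-6
Ka = x²/(C₀ − x) ⇒ C₀ = x + x²/Ka
C₀ = 5.62 × 10^-4 + (5.62 × 10^-4)²/(9.77 × 10^-6) = 3.29 × 10^-2 M

C₀ = 3.3 × 10^-2 M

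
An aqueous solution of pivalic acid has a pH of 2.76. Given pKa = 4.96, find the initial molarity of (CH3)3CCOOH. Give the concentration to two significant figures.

C₀ = 2.8 × 10^-1 M

[H+] = 10^(-2.76) = 1.74 × 10^-3 M = x
Ka = 10^(−4.96) = 1.10 × 10^-5
Ka = x²/(C₀ − x) ⇒ C₀ = x + x²/Ka
C₀ = 1.74 × 10^-3 + (1.74 × 10^-3)²/(1.10 × 10^-5) = 2.77 × 10^-1 M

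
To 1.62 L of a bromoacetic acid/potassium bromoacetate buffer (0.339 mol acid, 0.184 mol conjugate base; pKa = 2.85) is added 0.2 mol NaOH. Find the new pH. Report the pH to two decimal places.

pH = 3.29

After neutralization: n(BrCH2COOH) = 0.139 mol, n(BrCH2COO-) = 0.384 mol.
pH = pKa + log(n_BrCH2COO-/n_BrCH2COOH) = 2.85 + log(0.384/0.139) = 2.85 + (+0.441)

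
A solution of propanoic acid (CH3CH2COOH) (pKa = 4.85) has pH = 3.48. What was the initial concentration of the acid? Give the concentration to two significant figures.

[H+] = 10^(-3.48) = 3.31 × 10^-4 M = x
Ka = 10^(−4.85) = 1.41 × 10^-5
Ka = x²/(C₀ − x) ⇒ C₀ = x + x²/Ka
C₀ = 3.31 × 10^-4 + (3.31 × 10^-4)²/(1.41 × 10^-5) = 8.10 × 10^-3 M

C₀ = 8.1 × 10^-3 M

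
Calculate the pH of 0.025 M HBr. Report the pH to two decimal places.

HBr is a strong acid and dissociates completely, so [H+] = 0.025 M.
pH = -log(0.025) = 1.60

pH = 1.60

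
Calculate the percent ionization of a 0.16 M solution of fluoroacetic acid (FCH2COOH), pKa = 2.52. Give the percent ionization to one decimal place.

FCH2COOH ⇌ FCH2COO- + H+; let x = [H+] at equilibrium.
Ka = 10^(−2.52) = 3.02 × 10^-3
Ka = x²/(C₀ − x); solving the quadratic gives x = 2.05 × 10^-2 M.
% ionization = x/C₀ × 100% = 2.05 × 10^-2/0.16 × 100% = 12.8%

12.8%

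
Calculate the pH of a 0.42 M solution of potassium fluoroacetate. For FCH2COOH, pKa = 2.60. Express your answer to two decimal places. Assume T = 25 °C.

pH = 8.11

FCH2COO- is the conjugate base of the weak acid FCH2COOH.
Ka = 10^(−2.60) = 2.51 × 10^-3
Kb = Kw/Ka = 1.0×10^-14 / 2.51 × 10^-3 = 3.98 × 10^-12
Kb = x²/(0.42 − x) = 3.98 × 10^-12
Since Kb ≪ C₀, x ≈ √(Kb·C₀) = 1.29 × 10^-6 M.
pOH = −log(1.29 × 10^-6) = 5.89; pH = 14.00 − 5.89 = 8.11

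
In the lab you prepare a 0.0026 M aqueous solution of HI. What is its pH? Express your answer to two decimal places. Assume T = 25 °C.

pH = 2.59

HI is a strong acid and dissociates completely, so [H+] = 0.0026 M.
pH = -log(0.0026) = 2.59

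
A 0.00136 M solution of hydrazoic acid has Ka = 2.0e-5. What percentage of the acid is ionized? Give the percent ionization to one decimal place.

11.4%

HN3 ⇌ N3- + H+; let x = [H+] at equilibrium.
Solve x² + 2e-05x − 2.72e-08 = 0 → x = 1.55 × 10^-4 M
% ionization = x/C₀ × 100% = 1.55 × 10^-4/0.00136 × 100% = 11.4%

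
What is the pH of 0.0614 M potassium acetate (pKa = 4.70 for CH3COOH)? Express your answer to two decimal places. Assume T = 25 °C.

CH3COO- is the conjugate base of the weak acid CH3COOH.
Ka = 10^(−4.70) = 2.00 × 10^-5
Kb = Kw/Ka = 1.0×10^-14 / 2.00 × 10^-5 = 5.00 × 10^-10
Let x = [OH-] at equilibrium. Kb = x²/(0.0614 − x).
Assume x ≪ 0.0614: x ≈ √(5.00 × 10^-10 × 0.0614) = 5.54 × 10^-6 M
Check: 0.009% ionized — well under 5%, approximation valid.
pOH = 5.26, so pH = 14.00 − pOH = 8.74

pH = 8.74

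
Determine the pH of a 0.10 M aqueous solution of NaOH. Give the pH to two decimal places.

NaOH is a strong base; [OH-] = 0.1 M.
pOH = -log(0.1) = 1.00
pH = 14.00 - 1.00 = 13.00

pH = 13.00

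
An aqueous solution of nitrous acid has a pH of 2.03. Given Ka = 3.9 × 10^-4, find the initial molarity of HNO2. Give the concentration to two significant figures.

[H+] = 10^(-2.03) = 9.33 × 10^-3 M = x
Ka = x²/(C₀ − x) ⇒ C₀ = x + x²/Ka
C₀ = 9.33 × 10^-3 + (9.33 × 10^-3)²/(3.9 × 10^-4) = 2.33 × 10^-1 M

C₀ = 2.3 × 10^-1 M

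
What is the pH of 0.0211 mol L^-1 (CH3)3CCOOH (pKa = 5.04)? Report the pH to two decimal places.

pH = 3.36

(CH3)3CCOOH ⇌ (CH3)3CCOO- + H+
Ka = 10^(−5.04) = 9.12 × 10^-6
From the ICE table, Ka = x²/(0.0211 − x) = 9.12 × 10^-6.
Neglecting x in the denominator: x = √(9.12 × 10^-6 × 0.0211) = 4.39 × 10^-4 M
Check: 2.1% ionized — well under 5%, approximation valid.
pH = −log[H+] = −log(4.39 × 10^-4) = 3.36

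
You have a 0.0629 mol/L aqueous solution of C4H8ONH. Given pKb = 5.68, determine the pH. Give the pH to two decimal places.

pH = 10.56

C4H8ONH + H2O ⇌ C4H8ONH2+ + OH-
Kb = 10^(−5.68) = 2.09 × 10^-6
From the ICE table, Kb = x²/(0.0629 − x) = 2.09 × 10^-6.
Since Kb ≪ C₀, x ≈ √(Kb·C₀) = 3.63 × 10^-4 M.
pOH = 3.44, so pH = 14.00 − pOH = 10.56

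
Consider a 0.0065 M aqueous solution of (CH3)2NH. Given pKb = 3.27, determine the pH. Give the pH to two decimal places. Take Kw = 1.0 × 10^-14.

pH = 11.21

(CH3)2NH + H2O ⇌ (CH3)2NH2+ + OH-
Kb = 10^(−3.27) = 5.37 × 10^-4
From the ICE table, Kb = [OH-]²/(0.0065 − [OH-]) = 5.37 × 10^-4.
Here C₀/Kb ≈ 12.1, so the small-[OH-] approximation fails. Use the quadratic:
[OH-] = (−Kb + √(Kb² + 4·Kb·C₀))/2 = 1.62 × 10^-3 M
pOH = −log(1.62 × 10^-3) = 2.79; pH = 14.00 − 2.79 = 11.21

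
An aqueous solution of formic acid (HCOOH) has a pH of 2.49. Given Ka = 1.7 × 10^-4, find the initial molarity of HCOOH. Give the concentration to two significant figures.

[H+] = 10^(-2.49) = 3.24 × 10^-3 M = x
Ka = x²/(C₀ − x) ⇒ C₀ = x + x²/Ka
C₀ = 3.24 × 10^-3 + (3.24 × 10^-3)²/(1.7 × 10^-4) = 6.50 × 10^-2 M

C₀ = 6.5 × 10^-2 M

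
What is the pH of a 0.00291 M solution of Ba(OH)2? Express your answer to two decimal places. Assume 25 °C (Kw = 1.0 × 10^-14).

Ba(OH)2 is a strong base (each formula unit releases 2 OH-); [OH-] = 0.00582 M.
pOH = -log(0.00582) = 2.24
pH = 14.00 - 2.24 = 11.76

pH = 11.76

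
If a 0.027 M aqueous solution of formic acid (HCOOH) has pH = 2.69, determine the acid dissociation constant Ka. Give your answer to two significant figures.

[H+] = 10^(-2.69) = 2.04 × 10^-3 M
At equilibrium [HA] = 0.027 − 2.04 × 10^-3 = 2.50 × 10^-2 M
Ka = [H+][A-]/[HA] = (2.04 × 10^-3)² / 2.50 × 10^-2 = 1.7 × 10^-4

Ka = 1.7 × 10^-4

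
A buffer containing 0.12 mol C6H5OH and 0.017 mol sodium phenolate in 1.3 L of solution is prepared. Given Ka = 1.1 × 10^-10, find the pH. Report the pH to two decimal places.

pKa = −log(1.1 × 10^-10) = 9.959
pH = pKa + log([A⁻]/[HA]) = 9.959 + log(0.017/0.12)
pH = 9.959 + (-0.849) = 9.11

pH = 9.11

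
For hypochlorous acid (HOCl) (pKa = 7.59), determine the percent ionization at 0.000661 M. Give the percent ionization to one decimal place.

0.6%

HOCl ⇌ OCl- + H+; let x = [H+] at equilibrium.
Ka = 10^(−7.59) = 2.57 × 10^-8
x ≈ √(Ka·C₀) = √(2.57 × 10^-8 × 0.000661) = 4.12 × 10^-6 M
% ionization = x/C₀ × 100% = 4.12 × 10^-6/0.000661 × 100% = 0.6%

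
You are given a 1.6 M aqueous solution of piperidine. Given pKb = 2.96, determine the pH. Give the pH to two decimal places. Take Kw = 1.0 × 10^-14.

pH = 12.62

C5H10NH + H2O ⇌ C5H10NH2+ + OH-
Kb = 10^(−2.96) = 1.10 × 10^-3
Kb = [OH-]²/(1.6 − [OH-]) = 1.10 × 10^-3
Since Kb ≪ C₀, [OH-] ≈ √(Kb·C₀) = 4.20 × 10^-2 M.
Check: 2.6% ionized — well under 5%, approximation valid.
pOH = 1.38, so pH = 14.00 − pOH = 12.62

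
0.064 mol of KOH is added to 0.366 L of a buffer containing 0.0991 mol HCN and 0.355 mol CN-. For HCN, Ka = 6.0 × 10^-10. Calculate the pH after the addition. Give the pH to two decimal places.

pH = 10.30

OH- converts HCN to CN-: HCN → 0.0351 mol, CN- → 0.419 mol.
pKa = −log(6.0 × 10^-10) = 9.222
Henderson–Hasselbalch with mole ratio 0.419/0.0351: pH = 9.222 + (+1.077)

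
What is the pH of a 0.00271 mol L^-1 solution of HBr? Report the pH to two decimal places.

HBr is a strong acid and dissociates completely, so [H+] = 0.00271 M.
pH = -log(0.00271) = 2.57

pH = 2.57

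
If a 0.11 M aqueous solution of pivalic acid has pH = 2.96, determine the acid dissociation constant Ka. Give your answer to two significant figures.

[H+] = 10^(-2.96) = 1.10 × 10^-3 M
At equilibrium [HA] = 0.11 − 1.10 × 10^-3 = 1.09 × 10^-1 M
Ka = [H+][A-]/[HA] = (1.10 × 10^-3)² / 1.09 × 10^-1 = 1.1 × 10^-5

Ka = 1.1 × 10^-5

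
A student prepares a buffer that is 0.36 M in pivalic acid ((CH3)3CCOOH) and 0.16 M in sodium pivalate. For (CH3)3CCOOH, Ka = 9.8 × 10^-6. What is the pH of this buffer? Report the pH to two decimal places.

pH = 4.66

pKa = −log(9.8 × 10^-6) = 5.009
pH = pKa + log([A⁻]/[HA]) = 5.009 + log(0.16/0.36)
pH = 5.009 + (-0.352) = 4.66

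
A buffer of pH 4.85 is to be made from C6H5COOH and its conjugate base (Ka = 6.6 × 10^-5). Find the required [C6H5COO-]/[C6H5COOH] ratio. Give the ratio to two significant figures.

pKa = -log(6.6 × 10^-5) = 4.180
pH = pKa + log(r) ⇒ log(r) = 4.85 − 4.180 = +0.670
r = [C6H5COO-]/[C6H5COOH] = 10^(+0.670) = 4.68

ratio = 4.7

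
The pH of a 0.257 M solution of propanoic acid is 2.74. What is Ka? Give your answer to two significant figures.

[H+] = 10^(-2.74) = 1.82 × 10^-3 M
At equilibrium [HA] = 0.257 − 1.82 × 10^-3 = 2.55 × 10^-1 M
Ka = [H+][A-]/[HA] = (1.82 × 10^-3)² / 2.55 × 10^-1 = 1.3 × 10^-5

Ka = 1.3 × 10^-5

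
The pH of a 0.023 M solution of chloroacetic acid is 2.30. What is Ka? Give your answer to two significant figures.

[H+] = 10^(-2.30) = 5.01 × 10^-3 M
At equilibrium [HA] = 0.023 − 5.01 × 10^-3 = 1.80 × 10^-2 M
Ka = [H+][A-]/[HA] = (5.01 × 10^-3)² / 1.80 × 10^-2 = 1.4 × 10^-3

Ka = 1.4 × 10^-3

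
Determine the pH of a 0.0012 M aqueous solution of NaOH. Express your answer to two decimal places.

pH = 11.08

NaOH is a strong base; [OH-] = 0.0012 M.
pOH = -log(0.0012) = 2.92
pH = 14.00 - 2.92 = 11.08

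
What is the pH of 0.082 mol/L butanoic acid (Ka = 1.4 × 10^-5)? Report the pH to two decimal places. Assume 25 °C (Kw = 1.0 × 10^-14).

CH3(CH2)2COOH ⇌ CH3(CH2)2COO- + H+
From the ICE table, Ka = x²/(0.082 − x) = 1.4 × 10^-5.
Neglecting x in the denominator: x = √(1.4 × 10^-5 × 0.082) = 1.07 × 10^-3 M
(x/C₀ = 1.3% < 5%, so the approximation holds.)
pH = −log[H+] = −log(1.07 × 10^-3) = 2.97

pH = 2.97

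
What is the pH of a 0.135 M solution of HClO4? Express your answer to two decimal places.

HClO4 is a strong acid and dissociates completely, so [H+] = 0.135 M.
pH = -log(0.135) = 0.87

pH = 0.87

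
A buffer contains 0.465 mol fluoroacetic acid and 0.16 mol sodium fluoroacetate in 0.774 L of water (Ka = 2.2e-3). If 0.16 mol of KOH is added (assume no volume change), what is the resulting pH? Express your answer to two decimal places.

pH = 2.68

After neutralization: n(FCH2COOH) = 0.305 mol, n(FCH2COO-) = 0.32 mol.
pKa = −log(2.2 × 10^-3) = 2.658
Henderson–Hasselbalch with mole ratio 0.32/0.305: pH = 2.658 + (+0.021)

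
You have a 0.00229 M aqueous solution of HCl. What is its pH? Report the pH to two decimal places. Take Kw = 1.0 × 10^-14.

pH = 2.64

HCl is a strong acid and dissociates completely, so [H+] = 0.00229 M.
pH = -log(0.00229) = 2.64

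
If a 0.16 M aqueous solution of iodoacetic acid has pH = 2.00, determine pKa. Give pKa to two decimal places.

[H+] = 10^(-2.00) = 1.00 × 10^-2 M
At equilibrium [HA] = 0.16 − 1.00 × 10^-2 = 1.50 × 10^-1 M
Ka = [H+][A-]/[HA] = (1.00 × 10^-2)² / 1.50 × 10^-1 = 6.67 × 10^-4
pKa = -log(6.67 × 10^-4) = 3.18

pKa = 3.18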